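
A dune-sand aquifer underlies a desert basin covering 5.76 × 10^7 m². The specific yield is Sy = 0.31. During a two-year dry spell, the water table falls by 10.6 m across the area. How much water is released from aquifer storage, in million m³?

ΔV ≈ 189 million m³

ΔV = Sy × A × Δh = 0.31 × 5.76 × 10^7 m² × 10.6 m = 1.893 × 10^8 m³
ΔV = 1.893 × 10^8 m³ = 189.3 million m³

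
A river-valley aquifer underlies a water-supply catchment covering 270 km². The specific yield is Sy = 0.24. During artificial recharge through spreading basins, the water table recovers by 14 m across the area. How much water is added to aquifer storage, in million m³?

ΔV ≈ 907 million m³

A = 270 km² = 2.7 × 10^8 m²
ΔV = Sy × A × Δh = 0.24 × 2.7 × 10^8 m² × 14 m = 9.072 × 10^8 m³
ΔV = 9.072 × 10^8 m³ = 907.2 million m³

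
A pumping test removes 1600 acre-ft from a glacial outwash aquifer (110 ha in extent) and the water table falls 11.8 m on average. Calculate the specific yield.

A = 110 ha = 1.1 × 10^6 m²
ΔV = 1600 acre-ft = 1.974 × 10^6 m³
Sy = ΔV / (A × Δh) = 1.974 × 10^6 m³ / (1.1 × 10^6 m² × 11.8 m) = 0.152

Sy ≈ 0.15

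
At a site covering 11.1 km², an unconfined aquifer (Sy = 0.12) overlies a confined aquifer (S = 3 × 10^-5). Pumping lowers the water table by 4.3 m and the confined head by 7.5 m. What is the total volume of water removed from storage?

A = 11.1 km² = 1.11 × 10^7 m²
Unconfined: ΔV_u = Sy × A × Δh_u = 0.12 × 1.11 × 10^7 × 4.3 = 5.728 × 10^6 m³
Confined: ΔV_c = S × A × Δh_c = 3 × 10^-5 × 1.11 × 10^7 × 7.5 = 2498 m³
Total ΔV = 5.728 × 10^6 + 2498 = 5.73 × 10^6 m³

ΔV ≈ 5.73 × 10^6 m³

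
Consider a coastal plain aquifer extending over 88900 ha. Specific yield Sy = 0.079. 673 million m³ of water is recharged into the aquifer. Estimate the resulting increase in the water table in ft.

Δh ≈ 31.4 ft

A = 88900 ha = 8.89 × 10^8 m²
ΔV = 673 million m³ = 6.73 × 10^8 m³
Δh = ΔV / (Sy × A) = 6.73 × 10^8 m³ / (0.079 × 8.89 × 10^8 m²) = 9.583 m
Δh = 9.583 m = 31.44 ft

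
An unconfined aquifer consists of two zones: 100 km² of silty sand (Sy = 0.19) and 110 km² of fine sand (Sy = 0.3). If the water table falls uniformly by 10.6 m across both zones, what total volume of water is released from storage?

A₁ = 100 km² = 1 × 10^8 m²; A₂ = 110 km² = 1.1 × 10^8 m²
ΔV₁ = 0.19 × 1 × 10^8 × 10.6 = 2.014 × 10^8 m³
ΔV₂ = 0.3 × 1.1 × 10^8 × 10.6 = 3.498 × 10^8 m³
ΔV = ΔV₁ + ΔV₂ = 5.512 × 10^8 m³

ΔV ≈ 5.51 × 10^8 m³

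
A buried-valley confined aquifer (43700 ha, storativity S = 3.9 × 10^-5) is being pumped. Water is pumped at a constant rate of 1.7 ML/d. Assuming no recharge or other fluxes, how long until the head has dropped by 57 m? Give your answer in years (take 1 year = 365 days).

A = 43700 ha = 4.37 × 10^8 m²
ΔV = S × A × Δh = 3.9 × 10^-5 × 4.37 × 10^8 × 57 = 9.715 × 10^5 m³
Q = 1.7 ML/d = 1700 m³/d
t = ΔV / Q = 9.715 × 10^5 m³ / 1700 m³/d = 571.4 d
t = 571.4 d ≈ 1.566 years

t ≈ 1.57 years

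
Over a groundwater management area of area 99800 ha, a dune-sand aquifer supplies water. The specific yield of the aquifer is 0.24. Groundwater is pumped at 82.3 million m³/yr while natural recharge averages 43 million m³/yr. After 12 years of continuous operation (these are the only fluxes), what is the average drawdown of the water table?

Δh ≈ 1.97 m

A = 99800 ha = 9.98 × 10^8 m²
Net abstraction = 82.3 − 43 = 39.3 million m³/yr
Q_net = 39.3 million m³/yr = 1.077 × 10^5 m³/d
t = 12 years = 4380 d
ΔV = Q × t = 1.077 × 10^5 m³/d × 4380 d = 4.716 × 10^8 m³
Δh = ΔV / (Sy × A) = 4.716 × 10^8 / (0.24 × 9.98 × 10^8) = 1.969 m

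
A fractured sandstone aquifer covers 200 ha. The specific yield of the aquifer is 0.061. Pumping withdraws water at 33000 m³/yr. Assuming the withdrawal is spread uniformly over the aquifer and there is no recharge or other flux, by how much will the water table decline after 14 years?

Δh ≈ 3.79 m

A = 200 ha = 2 × 10^6 m²
Q = 33000 m³/yr = 90.41 m³/d
t = 14 years = 5110 d
ΔV = Q × t = 90.41 m³/d × 5110 d = 4.62 × 10^5 m³
Δh = ΔV / (Sy × A) = 4.62 × 10^5 / (0.061 × 2 × 10^6) = 3.787 m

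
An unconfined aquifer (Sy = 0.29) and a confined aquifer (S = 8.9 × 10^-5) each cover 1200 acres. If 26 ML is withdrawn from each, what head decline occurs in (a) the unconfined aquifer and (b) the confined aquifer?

A = 1200 acres = 4.856 × 10^6 m²
ΔV = 26 ML = 26000 m³
Unconfined: Δh_u = ΔV/(Sy·A) = 26000/(0.29 × 4.856 × 10^6) = 0.01846 m
Confined: Δh_c = ΔV/(S·A) = 26000/(8.9 × 10^-5 × 4.856 × 10^6) = 60.16 m

Δh_u ≈ 0.0185 m; Δh_c ≈ 60.2 m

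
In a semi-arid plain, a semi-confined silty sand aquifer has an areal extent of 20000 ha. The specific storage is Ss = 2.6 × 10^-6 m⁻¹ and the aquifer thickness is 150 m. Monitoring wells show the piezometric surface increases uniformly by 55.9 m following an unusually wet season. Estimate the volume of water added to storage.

S = Ss × b = 2.6 × 10^-6 m⁻¹ × 150 m = 3.9 × 10^-4
A = 20000 ha = 2 × 10^8 m²
ΔV = S × A × Δh = 3.9 × 10^-4 × 2 × 10^8 m² × 55.9 m = 4.36 × 10^6 m³

ΔV ≈ 4.36 × 10^6 m³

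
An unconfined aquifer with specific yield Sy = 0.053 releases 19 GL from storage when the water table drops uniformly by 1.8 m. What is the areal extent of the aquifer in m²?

A ≈ 1.99 × 10^8 m²

ΔV = 19 GL = 1.9 × 10^7 m³
A = ΔV / (Sy × Δh) = 1.9 × 10^7 / (0.053 × 1.8) = 1.992 × 10^8 m²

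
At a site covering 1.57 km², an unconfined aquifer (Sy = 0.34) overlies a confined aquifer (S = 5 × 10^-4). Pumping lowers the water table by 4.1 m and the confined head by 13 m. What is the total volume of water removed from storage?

ΔV ≈ 2.2 × 10^6 m³

A = 1.57 km² = 1.57 × 10^6 m²
Unconfined: ΔV_u = Sy × A × Δh_u = 0.34 × 1.57 × 10^6 × 4.1 = 2.189 × 10^6 m³
Confined: ΔV_c = S × A × Δh_c = 5 × 10^-4 × 1.57 × 10^6 × 13 = 10200 m³
Total ΔV = 2.189 × 10^6 + 10200 = 2.199 × 10^6 m³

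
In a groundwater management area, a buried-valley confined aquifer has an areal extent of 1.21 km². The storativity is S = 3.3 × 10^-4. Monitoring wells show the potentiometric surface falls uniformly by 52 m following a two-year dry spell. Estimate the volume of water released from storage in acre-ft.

A = 1.21 km² = 1.21 × 10^6 m²
ΔV = S × A × Δh = 3.3 × 10^-4 × 1.21 × 10^6 m² × 52 m = 20760 m³
ΔV = 20760 m³ = 16.83 acre-ft

ΔV ≈ 16.8 acre-ft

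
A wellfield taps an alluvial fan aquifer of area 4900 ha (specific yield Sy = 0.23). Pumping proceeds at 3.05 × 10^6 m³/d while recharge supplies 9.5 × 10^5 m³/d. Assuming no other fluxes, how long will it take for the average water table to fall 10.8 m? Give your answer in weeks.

t ≈ 8.28 weeks

A = 4900 ha = 4.9 × 10^7 m²
ΔV = Sy × A × Δh = 0.23 × 4.9 × 10^7 × 10.8 = 1.217 × 10^8 m³
Net withdrawal = 3.05 × 10^6 − 9.5 × 10^5 = 2.1 × 10^6 m³/d
t = ΔV / Q = 1.217 × 10^8 m³ / 2.1 × 10^6 m³/d = 57.96 d
t = 57.96 d ≈ 8.28 weeks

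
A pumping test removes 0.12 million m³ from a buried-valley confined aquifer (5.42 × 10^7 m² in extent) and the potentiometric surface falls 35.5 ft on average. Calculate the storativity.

S ≈ 2 × 10^-4

Δh = 35.5 ft = 10.82 m
ΔV = 0.12 million m³ = 1.2 × 10^5 m³
S = ΔV / (A × Δh) = 1.2 × 10^5 m³ / (5.42 × 10^7 m² × 10.82 m) = 2.046 × 10^-4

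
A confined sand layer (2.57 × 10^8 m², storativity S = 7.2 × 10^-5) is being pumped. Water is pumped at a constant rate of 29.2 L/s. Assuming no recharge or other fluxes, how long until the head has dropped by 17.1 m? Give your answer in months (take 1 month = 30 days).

ΔV = S × A × Δh = 7.2 × 10^-5 × 2.57 × 10^8 × 17.1 = 3.164 × 10^5 m³
Q = 29.2 L/s = 2523 m³/d
t = ΔV / Q = 3.164 × 10^5 m³ / 2523 m³/d = 125.4 d
t = 125.4 d ≈ 4.181 months

t ≈ 4.18 months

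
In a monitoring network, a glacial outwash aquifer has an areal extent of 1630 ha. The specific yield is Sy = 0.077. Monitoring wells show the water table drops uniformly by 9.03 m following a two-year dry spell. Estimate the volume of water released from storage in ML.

A = 1630 ha = 1.63 × 10^7 m²
ΔV = Sy × A × Δh = 0.077 × 1.63 × 10^7 m² × 9.03 m = 1.133 × 10^7 m³
ΔV = 1.133 × 10^7 m³ = 11330 ML

ΔV ≈ 11300 ML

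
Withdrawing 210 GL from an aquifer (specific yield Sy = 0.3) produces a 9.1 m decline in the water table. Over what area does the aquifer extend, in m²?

A ≈ 7.69 × 10^7 m²

ΔV = 210 GL = 2.1 × 10^8 m³
A = ΔV / (Sy × Δh) = 2.1 × 10^8 / (0.3 × 9.1) = 7.692 × 10^7 m²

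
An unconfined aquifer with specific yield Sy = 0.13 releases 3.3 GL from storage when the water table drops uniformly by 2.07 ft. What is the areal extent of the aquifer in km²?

Δh = 2.07 ft = 0.6309 m
ΔV = 3.3 GL = 3.3 × 10^6 m³
A = ΔV / (Sy × Δh) = 3.3 × 10^6 / (0.13 × 0.6309) = 4.023 × 10^7 m²
A = 4.023 × 10^7 m² = 40.23 km²

A ≈ 40.2 km²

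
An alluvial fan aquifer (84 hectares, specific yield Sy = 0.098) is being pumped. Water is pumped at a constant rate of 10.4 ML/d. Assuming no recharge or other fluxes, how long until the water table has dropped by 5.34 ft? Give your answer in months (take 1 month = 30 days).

A = 84 hectares = 8.4 × 10^5 m²
Δh = 5.34 ft = 1.628 m
ΔV = Sy × A × Δh = 0.098 × 8.4 × 10^5 × 1.628 = 1.34 × 10^5 m³
Q = 10.4 ML/d = 10400 m³/d
t = ΔV / Q = 1.34 × 10^5 m³ / 10400 m³/d = 12.88 d
t = 12.88 d ≈ 0.4294 months

t ≈ 0.429 months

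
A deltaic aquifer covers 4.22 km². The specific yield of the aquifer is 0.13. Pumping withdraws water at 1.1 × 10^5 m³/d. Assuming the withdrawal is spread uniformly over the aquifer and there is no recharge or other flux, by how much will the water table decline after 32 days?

Δh ≈ 6.42 m

A = 4.22 km² = 4.22 × 10^6 m²
ΔV = Q × t = 1.1 × 10^5 m³/d × 32 d = 3.52 × 10^6 m³
Δh = ΔV / (Sy × A) = 3.52 × 10^6 / (0.13 × 4.22 × 10^6) = 6.416 m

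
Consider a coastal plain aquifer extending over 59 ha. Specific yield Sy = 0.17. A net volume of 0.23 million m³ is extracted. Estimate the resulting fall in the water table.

Δh ≈ 2.29 m

A = 59 ha = 5.9 × 10^5 m²
ΔV = 0.23 million m³ = 2.3 × 10^5 m³
Δh = ΔV / (Sy × A) = 2.3 × 10^5 m³ / (0.17 × 5.9 × 10^5 m²) = 2.293 m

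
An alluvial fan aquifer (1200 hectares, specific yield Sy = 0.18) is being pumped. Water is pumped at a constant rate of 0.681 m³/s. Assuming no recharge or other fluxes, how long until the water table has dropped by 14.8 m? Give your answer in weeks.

t ≈ 77.6 weeks

A = 1200 hectares = 1.2 × 10^7 m²
ΔV = Sy × A × Δh = 0.18 × 1.2 × 10^7 × 14.8 = 3.197 × 10^7 m³
Q = 0.681 m³/s = 58840 m³/d
t = ΔV / Q = 3.197 × 10^7 m³ / 58840 m³/d = 543.3 d
t = 543.3 d ≈ 77.62 weeks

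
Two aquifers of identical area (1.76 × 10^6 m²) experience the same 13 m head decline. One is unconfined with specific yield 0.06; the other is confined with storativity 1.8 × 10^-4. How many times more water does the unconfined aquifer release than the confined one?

Unconfined: ΔV_u = Sy × A × Δh = 0.06 × 1.76 × 10^6 × 13 = 1.373 × 10^6 m³
Confined: ΔV_c = S × A × Δh = 1.8 × 10^-4 × 1.76 × 10^6 × 13 = 4118 m³
Ratio = ΔV_u / ΔV_c = Sy / S = 0.06 / 1.8 × 10^-4 = 333.3

ΔV_u / ΔV_c ≈ 333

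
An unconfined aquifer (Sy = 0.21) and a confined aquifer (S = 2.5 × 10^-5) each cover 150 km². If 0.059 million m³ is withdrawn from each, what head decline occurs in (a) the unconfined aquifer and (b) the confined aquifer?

Δh_u ≈ 0.00187 m; Δh_c ≈ 15.7 m

A = 150 km² = 1.5 × 10^8 m²
ΔV = 0.059 million m³ = 59000 m³
Unconfined: Δh_u = ΔV/(Sy·A) = 59000/(0.21 × 1.5 × 10^8) = 0.001873 m
Confined: Δh_c = ΔV/(S·A) = 59000/(2.5 × 10^-5 × 1.5 × 10^8) = 15.73 m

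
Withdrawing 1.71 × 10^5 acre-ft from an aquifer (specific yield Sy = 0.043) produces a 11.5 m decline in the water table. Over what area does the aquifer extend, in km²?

ΔV = 1.71 × 10^5 acre-ft = 2.109 × 10^8 m³
A = ΔV / (Sy × Δh) = 2.109 × 10^8 / (0.043 × 11.5) = 4.265 × 10^8 m²
A = 4.265 × 10^8 m² = 426.5 km²

A ≈ 427 km²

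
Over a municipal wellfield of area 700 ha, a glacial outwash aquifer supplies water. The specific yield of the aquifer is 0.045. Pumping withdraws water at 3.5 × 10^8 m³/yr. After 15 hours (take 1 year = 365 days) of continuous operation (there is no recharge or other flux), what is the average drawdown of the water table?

Δh ≈ 1.9 m

A = 700 ha = 7 × 10^6 m²
Q = 3.5 × 10^8 m³/yr = 9.589 × 10^5 m³/d
t = 15 hours = 0.625 d
ΔV = Q × t = 9.589 × 10^5 m³/d × 0.625 d = 5.993 × 10^5 m³
Δh = ΔV / (Sy × A) = 5.993 × 10^5 / (0.045 × 7 × 10^6) = 1.903 m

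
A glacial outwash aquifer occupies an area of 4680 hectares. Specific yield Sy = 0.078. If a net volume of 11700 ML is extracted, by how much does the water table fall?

A = 4680 hectares = 4.68 × 10^7 m²
ΔV = 11700 ML = 1.17 × 10^7 m³
Δh = ΔV / (Sy × A) = 1.17 × 10^7 m³ / (0.078 × 4.68 × 10^7 m²) = 3.205 m

Δh ≈ 3.21 m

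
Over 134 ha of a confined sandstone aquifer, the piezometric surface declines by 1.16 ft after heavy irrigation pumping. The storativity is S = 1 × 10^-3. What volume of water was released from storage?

A = 134 ha = 1.34 × 10^6 m²
Δh = 1.16 ft = 0.3536 m
ΔV = S × A × Δh = 0.001 × 1.34 × 10^6 m² × 0.3536 m = 473.8 m³

ΔV ≈ 474 m³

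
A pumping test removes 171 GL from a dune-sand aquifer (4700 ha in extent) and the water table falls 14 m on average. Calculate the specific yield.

Sy ≈ 0.26

A = 4700 ha = 4.7 × 10^7 m²
ΔV = 171 GL = 1.71 × 10^8 m³
Sy = ΔV / (A × Δh) = 1.71 × 10^8 m³ / (4.7 × 10^7 m² × 14 m) = 0.2599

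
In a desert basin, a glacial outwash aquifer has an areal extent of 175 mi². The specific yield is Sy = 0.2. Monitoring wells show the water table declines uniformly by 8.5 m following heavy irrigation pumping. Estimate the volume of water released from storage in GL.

A = 175 mi² = 4.532 × 10^8 m²
ΔV = Sy × A × Δh = 0.2 × 4.532 × 10^8 m² × 8.5 m = 7.705 × 10^8 m³
ΔV = 7.705 × 10^8 m³ = 770.5 GL

ΔV ≈ 771 GL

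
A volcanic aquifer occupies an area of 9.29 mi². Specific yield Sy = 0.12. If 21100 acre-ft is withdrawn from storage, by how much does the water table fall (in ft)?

Δh ≈ 29.6 ft

A = 9.29 mi² = 2.406 × 10^7 m²
ΔV = 21100 acre-ft = 2.603 × 10^7 m³
Δh = ΔV / (Sy × A) = 2.603 × 10^7 m³ / (0.12 × 2.406 × 10^7 m²) = 9.014 m
Δh = 9.014 m = 29.57 ft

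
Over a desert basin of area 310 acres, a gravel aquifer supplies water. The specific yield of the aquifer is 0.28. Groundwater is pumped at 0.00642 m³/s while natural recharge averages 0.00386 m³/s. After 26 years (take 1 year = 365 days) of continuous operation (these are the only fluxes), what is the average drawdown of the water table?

Δh ≈ 5.98 m

A = 310 acres = 1.255 × 10^6 m²
Net abstraction = 0.00642 − 0.00386 = 0.00256 m³/s
Q_net = 0.00256 m³/s = 221.2 m³/d
t = 26 years = 9490 d
ΔV = Q × t = 221.2 m³/d × 9490 d = 2.099 × 10^6 m³
Δh = ΔV / (Sy × A) = 2.099 × 10^6 / (0.28 × 1.255 × 10^6) = 5.976 m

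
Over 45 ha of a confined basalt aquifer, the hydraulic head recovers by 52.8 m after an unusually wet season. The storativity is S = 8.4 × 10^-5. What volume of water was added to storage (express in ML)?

A = 45 ha = 4.5 × 10^5 m²
ΔV = S × A × Δh = 8.4 × 10^-5 × 4.5 × 10^5 m² × 52.8 m = 1996 m³
ΔV = 1996 m³ = 1.996 ML

ΔV ≈ 2 ML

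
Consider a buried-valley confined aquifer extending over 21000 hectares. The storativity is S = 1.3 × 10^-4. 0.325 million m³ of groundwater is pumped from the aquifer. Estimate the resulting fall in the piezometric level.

Δh ≈ 11.9 m

A = 21000 hectares = 2.1 × 10^8 m²
ΔV = 0.325 million m³ = 3.25 × 10^5 m³
Δh = ΔV / (S × A) = 3.25 × 10^5 m³ / (1.3 × 10^-4 × 2.1 × 10^8 m²) = 11.9 m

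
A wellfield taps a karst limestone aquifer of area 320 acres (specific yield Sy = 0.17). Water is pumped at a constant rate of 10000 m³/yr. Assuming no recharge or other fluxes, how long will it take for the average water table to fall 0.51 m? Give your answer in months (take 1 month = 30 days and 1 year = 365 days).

A = 320 acres = 1.295 × 10^6 m²
ΔV = Sy × A × Δh = 0.17 × 1.295 × 10^6 × 0.51 = 1.123 × 10^5 m³
Q = 10000 m³/yr = 27.4 m³/d
t = ΔV / Q = 1.123 × 10^5 m³ / 27.4 m³/d = 4098 d
t = 4098 d ≈ 136.6 months

t ≈ 137 months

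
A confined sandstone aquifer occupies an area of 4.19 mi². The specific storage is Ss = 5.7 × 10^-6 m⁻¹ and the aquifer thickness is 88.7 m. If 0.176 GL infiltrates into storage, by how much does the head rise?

S = Ss × b = 5.7 × 10^-6 m⁻¹ × 88.7 m = 5.056 × 10^-4
A = 4.19 mi² = 1.085 × 10^7 m²
ΔV = 0.176 GL = 1.76 × 10^5 m³
Δh = ΔV / (S × A) = 1.76 × 10^5 m³ / (5.056 × 10^-4 × 1.085 × 10^7 m²) = 32.08 m

Δh ≈ 32.1 m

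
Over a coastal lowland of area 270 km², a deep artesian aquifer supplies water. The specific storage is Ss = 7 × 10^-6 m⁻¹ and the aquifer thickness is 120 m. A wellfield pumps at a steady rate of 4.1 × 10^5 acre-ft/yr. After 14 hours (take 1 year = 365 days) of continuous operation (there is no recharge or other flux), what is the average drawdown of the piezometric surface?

Δh ≈ 3.56 m

S = Ss × b = 7 × 10^-6 m⁻¹ × 120 m = 8.4 × 10^-4
A = 270 km² = 2.7 × 10^8 m²
Q = 4.1 × 10^5 acre-ft/yr = 1.386 × 10^6 m³/d
t = 14 hours = 0.5833 d
ΔV = Q × t = 1.386 × 10^6 m³/d × 0.5833 d = 8.082 × 10^5 m³
Δh = ΔV / (S × A) = 8.082 × 10^5 / (8.4 × 10^-4 × 2.7 × 10^8) = 3.564 m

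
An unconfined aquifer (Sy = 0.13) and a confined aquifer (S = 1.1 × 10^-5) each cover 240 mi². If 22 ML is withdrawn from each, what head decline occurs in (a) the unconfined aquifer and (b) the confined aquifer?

Δh_u ≈ 2.72 × 10^-4 m; Δh_c ≈ 3.22 m

A = 240 mi² = 6.216 × 10^8 m²
ΔV = 22 ML = 22000 m³
Unconfined: Δh_u = ΔV/(Sy·A) = 22000/(0.13 × 6.216 × 10^8) = 2.723 × 10^-4 m
Confined: Δh_c = ΔV/(S·A) = 22000/(1.1 × 10^-5 × 6.216 × 10^8) = 3.218 m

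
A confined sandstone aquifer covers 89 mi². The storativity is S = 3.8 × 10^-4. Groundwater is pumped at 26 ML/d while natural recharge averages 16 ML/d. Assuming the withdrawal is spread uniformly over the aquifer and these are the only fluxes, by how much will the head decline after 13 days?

A = 89 mi² = 2.305 × 10^8 m²
Net abstraction = 26 − 16 = 10 ML/d
Q_net = 10 ML/d = 10000 m³/d
ΔV = Q × t = 10000 m³/d × 13 d = 1.3 × 10^5 m³
Δh = ΔV / (S × A) = 1.3 × 10^5 / (3.8 × 10^-4 × 2.305 × 10^8) = 1.484 m

Δh ≈ 1.48 m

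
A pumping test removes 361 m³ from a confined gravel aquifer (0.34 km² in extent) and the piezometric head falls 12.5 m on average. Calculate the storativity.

S ≈ 8.5 × 10^-5

A = 0.34 km² = 3.4 × 10^5 m²
S = ΔV / (A × Δh) = 361 m³ / (3.4 × 10^5 m² × 12.5 m) = 8.494 × 10^-5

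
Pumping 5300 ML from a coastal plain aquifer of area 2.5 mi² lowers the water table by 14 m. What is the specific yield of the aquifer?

Sy ≈ 0.058

A = 2.5 mi² = 6.475 × 10^6 m²
ΔV = 5300 ML = 5.3 × 10^6 m³
Sy = ΔV / (A × Δh) = 5.3 × 10^6 m³ / (6.475 × 10^6 m² × 14 m) = 0.05847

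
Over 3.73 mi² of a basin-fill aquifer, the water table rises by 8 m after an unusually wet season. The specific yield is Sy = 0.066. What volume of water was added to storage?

ΔV ≈ 5.1 × 10^6 m³

A = 3.73 mi² = 9.661 × 10^6 m²
ΔV = Sy × A × Δh = 0.066 × 9.661 × 10^6 m² × 8 m = 5.101 × 10^6 m³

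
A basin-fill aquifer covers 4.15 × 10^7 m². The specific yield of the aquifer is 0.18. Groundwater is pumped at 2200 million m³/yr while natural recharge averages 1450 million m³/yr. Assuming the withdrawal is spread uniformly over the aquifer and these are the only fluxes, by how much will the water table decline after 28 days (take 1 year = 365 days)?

Net abstraction = 2200 − 1450 = 750 million m³/yr
Q_net = 750 million m³/yr = 2.055 × 10^6 m³/d
ΔV = Q × t = 2.055 × 10^6 m³/d × 28 d = 5.753 × 10^7 m³
Δh = ΔV / (Sy × A) = 5.753 × 10^7 / (0.18 × 4.15 × 10^7) = 7.702 m

Δh ≈ 7.7 m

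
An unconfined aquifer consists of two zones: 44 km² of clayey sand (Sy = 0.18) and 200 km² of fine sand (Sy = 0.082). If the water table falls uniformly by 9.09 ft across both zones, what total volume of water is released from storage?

ΔV ≈ 6.74 × 10^7 m³

A₁ = 44 km² = 4.4 × 10^7 m²; A₂ = 200 km² = 2 × 10^8 m²
Δh = 9.09 ft = 2.771 m
ΔV₁ = 0.18 × 4.4 × 10^7 × 2.771 = 2.194 × 10^7 m³
ΔV₂ = 0.082 × 2 × 10^8 × 2.771 = 4.544 × 10^7 m³
ΔV = ΔV₁ + ΔV₂ = 6.738 × 10^7 m³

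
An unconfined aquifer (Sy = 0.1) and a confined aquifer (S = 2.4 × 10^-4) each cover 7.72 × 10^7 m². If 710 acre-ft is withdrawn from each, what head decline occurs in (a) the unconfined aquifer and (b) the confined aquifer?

ΔV = 710 acre-ft = 8.758 × 10^5 m³
Unconfined: Δh_u = ΔV/(Sy·A) = 8.758 × 10^5/(0.1 × 7.72 × 10^7) = 0.1134 m
Confined: Δh_c = ΔV/(S·A) = 8.758 × 10^5/(2.4 × 10^-4 × 7.72 × 10^7) = 47.27 m

Δh_u ≈ 0.113 m; Δh_c ≈ 47.3 m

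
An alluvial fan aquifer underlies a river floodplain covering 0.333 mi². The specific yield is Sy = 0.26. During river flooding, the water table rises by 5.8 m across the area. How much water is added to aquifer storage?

ΔV ≈ 1.3 × 10^6 m³

A = 0.333 mi² = 8.625 × 10^5 m²
ΔV = Sy × A × Δh = 0.26 × 8.625 × 10^5 m² × 5.8 m = 1.301 × 10^6 m³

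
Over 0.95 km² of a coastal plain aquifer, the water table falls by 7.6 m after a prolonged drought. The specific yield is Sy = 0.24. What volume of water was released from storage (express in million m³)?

ΔV ≈ 1.73 million m³

A = 0.95 km² = 9.5 × 10^5 m²
ΔV = Sy × A × Δh = 0.24 × 9.5 × 10^5 m² × 7.6 m = 1.733 × 10^6 m³
ΔV = 1.733 × 10^6 m³ = 1.733 million m³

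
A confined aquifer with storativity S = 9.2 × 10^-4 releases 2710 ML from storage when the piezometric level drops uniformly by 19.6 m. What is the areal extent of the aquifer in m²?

A ≈ 1.5 × 10^8 m²

ΔV = 2710 ML = 2.71 × 10^6 m³
A = ΔV / (S × Δh) = 2.71 × 10^6 / (9.2 × 10^-4 × 19.6) = 1.503 × 10^8 m²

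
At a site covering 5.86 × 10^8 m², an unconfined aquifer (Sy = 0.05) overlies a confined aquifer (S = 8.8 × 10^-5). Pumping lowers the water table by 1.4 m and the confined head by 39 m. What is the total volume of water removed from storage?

ΔV ≈ 4.3 × 10^7 m³

Unconfined: ΔV_u = Sy × A × Δh_u = 0.05 × 5.86 × 10^8 × 1.4 = 4.102 × 10^7 m³
Confined: ΔV_c = S × A × Δh_c = 8.8 × 10^-5 × 5.86 × 10^8 × 39 = 2.011 × 10^6 m³
Total ΔV = 4.102 × 10^7 + 2.011 × 10^6 = 4.303 × 10^7 m³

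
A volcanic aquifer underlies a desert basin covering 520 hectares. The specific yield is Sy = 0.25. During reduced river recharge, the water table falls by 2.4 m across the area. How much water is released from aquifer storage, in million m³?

A = 520 hectares = 5.2 × 10^6 m²
ΔV = Sy × A × Δh = 0.25 × 5.2 × 10^6 m² × 2.4 m = 3.12 × 10^6 m³
ΔV = 3.12 × 10^6 m³ = 3.12 million m³

ΔV ≈ 3.12 million m³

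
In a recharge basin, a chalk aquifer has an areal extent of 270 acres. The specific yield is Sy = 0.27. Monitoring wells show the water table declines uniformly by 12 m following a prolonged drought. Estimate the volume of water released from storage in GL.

A = 270 acres = 1.093 × 10^6 m²
ΔV = Sy × A × Δh = 0.27 × 1.093 × 10^6 m² × 12 m = 3.54 × 10^6 m³
ΔV = 3.54 × 10^6 m³ = 3.54 GL

ΔV ≈ 3.54 GL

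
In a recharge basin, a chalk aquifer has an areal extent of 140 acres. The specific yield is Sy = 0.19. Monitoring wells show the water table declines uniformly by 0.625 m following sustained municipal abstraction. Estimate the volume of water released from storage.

A = 140 acres = 5.666 × 10^5 m²
ΔV = Sy × A × Δh = 0.19 × 5.666 × 10^5 m² × 0.625 m = 67280 m³

ΔV ≈ 67300 m³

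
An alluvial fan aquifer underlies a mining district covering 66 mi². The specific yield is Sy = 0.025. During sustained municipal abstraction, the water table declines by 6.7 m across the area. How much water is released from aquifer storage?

A = 66 mi² = 1.709 × 10^8 m²
ΔV = Sy × A × Δh = 0.025 × 1.709 × 10^8 m² × 6.7 m = 2.863 × 10^7 m³

ΔV ≈ 2.86 × 10^7 m³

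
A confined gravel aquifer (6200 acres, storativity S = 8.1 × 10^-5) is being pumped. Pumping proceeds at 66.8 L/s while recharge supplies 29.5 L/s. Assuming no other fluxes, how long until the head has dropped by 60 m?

A = 6200 acres = 2.509 × 10^7 m²
ΔV = S × A × Δh = 8.1 × 10^-5 × 2.509 × 10^7 × 60 = 1.219 × 10^5 m³
Net withdrawal = 66.8 − 29.5 = 37.3 L/s = 3223 m³/d
t = ΔV / Q = 1.219 × 10^5 m³ / 3223 m³/d = 37.84 d

t ≈ 37.8 days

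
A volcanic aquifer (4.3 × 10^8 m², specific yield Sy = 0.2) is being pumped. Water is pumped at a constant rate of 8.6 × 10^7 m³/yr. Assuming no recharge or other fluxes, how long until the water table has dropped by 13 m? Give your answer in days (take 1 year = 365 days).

t ≈ 4740 days

ΔV = Sy × A × Δh = 0.2 × 4.3 × 10^8 × 13 = 1.118 × 10^9 m³
Q = 8.6 × 10^7 m³/yr = 2.356 × 10^5 m³/d
t = ΔV / Q = 1.118 × 10^9 m³ / 2.356 × 10^5 m³/d = 4745 d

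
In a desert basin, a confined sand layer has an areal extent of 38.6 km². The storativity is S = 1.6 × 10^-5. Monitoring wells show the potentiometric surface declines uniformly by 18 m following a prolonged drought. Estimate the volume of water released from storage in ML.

ΔV ≈ 11.1 ML

A = 38.6 km² = 3.86 × 10^7 m²
ΔV = S × A × Δh = 1.6 × 10^-5 × 3.86 × 10^7 m² × 18 m = 11120 m³
ΔV = 11120 m³ = 11.12 ML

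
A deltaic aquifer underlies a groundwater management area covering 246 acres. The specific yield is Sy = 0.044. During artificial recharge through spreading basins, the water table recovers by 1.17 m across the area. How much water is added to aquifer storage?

A = 246 acres = 9.955 × 10^5 m²
ΔV = Sy × A × Δh = 0.044 × 9.955 × 10^5 m² × 1.17 m = 51250 m³

ΔV ≈ 51200 m³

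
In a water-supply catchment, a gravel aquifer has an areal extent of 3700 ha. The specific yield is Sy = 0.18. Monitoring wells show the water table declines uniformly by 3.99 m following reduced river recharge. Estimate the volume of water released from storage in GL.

A = 3700 ha = 3.7 × 10^7 m²
ΔV = Sy × A × Δh = 0.18 × 3.7 × 10^7 m² × 3.99 m = 2.657 × 10^7 m³
ΔV = 2.657 × 10^7 m³ = 26.57 GL

ΔV ≈ 26.6 GL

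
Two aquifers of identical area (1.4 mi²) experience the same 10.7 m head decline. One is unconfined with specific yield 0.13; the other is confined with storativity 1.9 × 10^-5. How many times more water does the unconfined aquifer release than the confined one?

ΔV_u / ΔV_c ≈ 6840

A = 1.4 mi² = 3.626 × 10^6 m²
Unconfined: ΔV_u = Sy × A × Δh = 0.13 × 3.626 × 10^6 × 10.7 = 5.044 × 10^6 m³
Confined: ΔV_c = S × A × Δh = 1.9 × 10^-5 × 3.626 × 10^6 × 10.7 = 737.2 m³
Ratio = ΔV_u / ΔV_c = Sy / S = 0.13 / 1.9 × 10^-5 = 6842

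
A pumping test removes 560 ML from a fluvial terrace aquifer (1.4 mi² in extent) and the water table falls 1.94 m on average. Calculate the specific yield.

A = 1.4 mi² = 3.626 × 10^6 m²
ΔV = 560 ML = 5.6 × 10^5 m³
Sy = ΔV / (A × Δh) = 5.6 × 10^5 m³ / (3.626 × 10^6 m² × 1.94 m) = 0.07961

Sy ≈ 0.08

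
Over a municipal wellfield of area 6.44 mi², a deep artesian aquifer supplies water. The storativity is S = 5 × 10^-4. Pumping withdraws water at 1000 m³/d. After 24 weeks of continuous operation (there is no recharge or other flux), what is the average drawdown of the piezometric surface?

A = 6.44 mi² = 1.668 × 10^7 m²
t = 24 weeks = 168 d
ΔV = Q × t = 1000 m³/d × 168 d = 1.68 × 10^5 m³
Δh = ΔV / (S × A) = 1.68 × 10^5 / (5 × 10^-4 × 1.668 × 10^7) = 20.14 m

Δh ≈ 20.1 m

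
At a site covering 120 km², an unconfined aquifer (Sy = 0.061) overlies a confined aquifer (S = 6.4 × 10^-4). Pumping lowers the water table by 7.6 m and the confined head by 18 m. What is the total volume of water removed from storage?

ΔV ≈ 5.7 × 10^7 m³

A = 120 km² = 1.2 × 10^8 m²
Unconfined: ΔV_u = Sy × A × Δh_u = 0.061 × 1.2 × 10^8 × 7.6 = 5.563 × 10^7 m³
Confined: ΔV_c = S × A × Δh_c = 6.4 × 10^-4 × 1.2 × 10^8 × 18 = 1.382 × 10^6 m³
Total ΔV = 5.563 × 10^7 + 1.382 × 10^6 = 5.701 × 10^7 m³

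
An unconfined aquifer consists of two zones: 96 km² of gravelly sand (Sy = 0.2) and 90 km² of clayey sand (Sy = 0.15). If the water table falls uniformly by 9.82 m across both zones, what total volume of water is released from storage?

A₁ = 96 km² = 9.6 × 10^7 m²; A₂ = 90 km² = 9 × 10^7 m²
ΔV₁ = 0.2 × 9.6 × 10^7 × 9.82 = 1.885 × 10^8 m³
ΔV₂ = 0.15 × 9 × 10^7 × 9.82 = 1.326 × 10^8 m³
ΔV = ΔV₁ + ΔV₂ = 3.211 × 10^8 m³

ΔV ≈ 3.21 × 10^8 m³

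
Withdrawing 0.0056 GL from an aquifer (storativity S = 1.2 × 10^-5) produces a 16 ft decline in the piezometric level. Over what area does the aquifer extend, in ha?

Δh = 16 ft = 4.877 m
ΔV = 0.0056 GL = 5600 m³
A = ΔV / (S × Δh) = 5600 / (1.2 × 10^-5 × 4.877) = 9.569 × 10^7 m²
A = 9.569 × 10^7 m² = 9569 ha

A ≈ 9570 ha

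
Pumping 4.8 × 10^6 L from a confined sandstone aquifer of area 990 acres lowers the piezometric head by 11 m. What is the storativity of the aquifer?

A = 990 acres = 4.006 × 10^6 m²
ΔV = 4.8 × 10^6 L = 4800 m³
S = ΔV / (A × Δh) = 4800 m³ / (4.006 × 10^6 m² × 11 m) = 1.089 × 10^-4

S ≈ 1.1 × 10^-4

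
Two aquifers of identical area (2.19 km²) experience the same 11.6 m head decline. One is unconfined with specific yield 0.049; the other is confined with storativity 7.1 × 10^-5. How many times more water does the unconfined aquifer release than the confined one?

ΔV_u / ΔV_c ≈ 690

A = 2.19 km² = 2.19 × 10^6 m²
Unconfined: ΔV_u = Sy × A × Δh = 0.049 × 2.19 × 10^6 × 11.6 = 1.245 × 10^6 m³
Confined: ΔV_c = S × A × Δh = 7.1 × 10^-5 × 2.19 × 10^6 × 11.6 = 1804 m³
Ratio = ΔV_u / ΔV_c = Sy / S = 0.049 / 7.1 × 10^-5 = 690.1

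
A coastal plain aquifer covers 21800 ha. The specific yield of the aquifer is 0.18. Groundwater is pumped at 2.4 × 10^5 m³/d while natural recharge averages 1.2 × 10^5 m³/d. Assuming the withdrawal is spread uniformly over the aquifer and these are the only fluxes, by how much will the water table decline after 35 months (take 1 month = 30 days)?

Δh ≈ 3.21 m

A = 21800 ha = 2.18 × 10^8 m²
Net abstraction = 2.4 × 10^5 − 1.2 × 10^5 = 1.2 × 10^5 m³/d
t = 35 months = 1050 d
ΔV = Q × t = 1.2 × 10^5 m³/d × 1050 d = 1.26 × 10^8 m³
Δh = ΔV / (Sy × A) = 1.26 × 10^8 / (0.18 × 2.18 × 10^8) = 3.211 m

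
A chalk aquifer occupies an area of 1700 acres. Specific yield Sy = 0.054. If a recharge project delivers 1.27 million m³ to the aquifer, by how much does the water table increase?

A = 1700 acres = 6.88 × 10^6 m²
ΔV = 1.27 million m³ = 1.27 × 10^6 m³
Δh = ΔV / (Sy × A) = 1.27 × 10^6 m³ / (0.054 × 6.88 × 10^6 m²) = 3.419 m

Δh ≈ 3.42 m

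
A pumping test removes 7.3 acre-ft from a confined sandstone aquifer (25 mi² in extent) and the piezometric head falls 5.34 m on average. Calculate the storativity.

S ≈ 2.6 × 10^-5

A = 25 mi² = 6.475 × 10^7 m²
ΔV = 7.3 acre-ft = 9004 m³
S = ΔV / (A × Δh) = 9004 m³ / (6.475 × 10^7 m² × 5.34 m) = 2.604 × 10^-5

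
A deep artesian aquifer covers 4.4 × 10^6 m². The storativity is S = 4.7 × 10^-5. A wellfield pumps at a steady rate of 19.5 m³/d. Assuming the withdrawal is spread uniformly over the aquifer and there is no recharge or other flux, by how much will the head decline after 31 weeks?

Δh ≈ 20.5 m

t = 31 weeks = 217 d
ΔV = Q × t = 19.5 m³/d × 217 d = 4232 m³
Δh = ΔV / (S × A) = 4232 / (4.7 × 10^-5 × 4.4 × 10^6) = 20.46 m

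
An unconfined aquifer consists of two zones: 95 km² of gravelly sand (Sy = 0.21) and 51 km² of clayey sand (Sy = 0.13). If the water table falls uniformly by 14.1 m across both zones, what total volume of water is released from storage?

A₁ = 95 km² = 9.5 × 10^7 m²; A₂ = 51 km² = 5.1 × 10^7 m²
ΔV₁ = 0.21 × 9.5 × 10^7 × 14.1 = 2.813 × 10^8 m³
ΔV₂ = 0.13 × 5.1 × 10^7 × 14.1 = 9.348 × 10^7 m³
ΔV = ΔV₁ + ΔV₂ = 3.748 × 10^8 m³

ΔV ≈ 3.75 × 10^8 m³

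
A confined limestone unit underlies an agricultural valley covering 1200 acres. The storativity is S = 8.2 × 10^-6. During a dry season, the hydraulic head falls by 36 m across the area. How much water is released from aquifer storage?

A = 1200 acres = 4.856 × 10^6 m²
ΔV = S × A × Δh = 8.2 × 10^-6 × 4.856 × 10^6 m² × 36 m = 1434 m³

ΔV ≈ 1430 m³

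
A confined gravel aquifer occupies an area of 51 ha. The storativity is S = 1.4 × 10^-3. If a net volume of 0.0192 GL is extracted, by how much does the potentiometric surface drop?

Δh ≈ 26.9 m

A = 51 ha = 5.1 × 10^5 m²
ΔV = 0.0192 GL = 19200 m³
Δh = ΔV / (S × A) = 19200 m³ / (0.0014 × 5.1 × 10^5 m²) = 26.89 m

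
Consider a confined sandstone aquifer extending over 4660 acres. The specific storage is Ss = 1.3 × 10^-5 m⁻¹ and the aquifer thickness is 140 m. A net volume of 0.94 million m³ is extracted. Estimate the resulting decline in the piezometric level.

S = Ss × b = 1.3 × 10^-5 m⁻¹ × 140 m = 1.82 × 10^-3
A = 4660 acres = 1.886 × 10^7 m²
ΔV = 0.94 million m³ = 9.4 × 10^5 m³
Δh = ΔV / (S × A) = 9.4 × 10^5 m³ / (0.00182 × 1.886 × 10^7 m²) = 27.39 m

Δh ≈ 27.4 m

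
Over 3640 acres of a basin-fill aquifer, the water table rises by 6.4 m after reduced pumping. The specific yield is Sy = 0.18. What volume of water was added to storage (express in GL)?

A = 3640 acres = 1.473 × 10^7 m²
ΔV = Sy × A × Δh = 0.18 × 1.473 × 10^7 m² × 6.4 m = 1.697 × 10^7 m³
ΔV = 1.697 × 10^7 m³ = 16.97 GL

ΔV ≈ 17 GL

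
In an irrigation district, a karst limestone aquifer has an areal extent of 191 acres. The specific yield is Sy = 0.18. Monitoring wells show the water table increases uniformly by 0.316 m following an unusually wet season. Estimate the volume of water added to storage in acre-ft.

ΔV ≈ 35.6 acre-ft

A = 191 acres = 7.729 × 10^5 m²
ΔV = Sy × A × Δh = 0.18 × 7.729 × 10^5 m² × 0.316 m = 43970 m³
ΔV = 43970 m³ = 35.64 acre-ft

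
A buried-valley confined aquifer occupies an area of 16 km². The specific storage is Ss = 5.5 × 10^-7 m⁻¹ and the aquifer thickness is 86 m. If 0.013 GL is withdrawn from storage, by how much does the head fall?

S = Ss × b = 5.5 × 10^-7 m⁻¹ × 86 m = 4.73 × 10^-5
A = 16 km² = 1.6 × 10^7 m²
ΔV = 0.013 GL = 13000 m³
Δh = ΔV / (S × A) = 13000 m³ / (4.73 × 10^-5 × 1.6 × 10^7 m²) = 17.18 m

Δh ≈ 17.2 m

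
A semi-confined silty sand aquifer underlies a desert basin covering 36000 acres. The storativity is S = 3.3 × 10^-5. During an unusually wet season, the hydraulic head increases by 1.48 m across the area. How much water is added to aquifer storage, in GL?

ΔV ≈ 0.00712 GL

A = 36000 acres = 1.457 × 10^8 m²
ΔV = S × A × Δh = 3.3 × 10^-5 × 1.457 × 10^8 m² × 1.48 m = 7115 m³
ΔV = 7115 m³ = 0.007115 GL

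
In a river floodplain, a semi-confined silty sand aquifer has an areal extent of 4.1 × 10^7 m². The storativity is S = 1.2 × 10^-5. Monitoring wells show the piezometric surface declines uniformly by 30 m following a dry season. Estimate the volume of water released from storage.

ΔV = S × A × Δh = 1.2 × 10^-5 × 4.1 × 10^7 m² × 30 m = 14760 m³

ΔV ≈ 14800 m³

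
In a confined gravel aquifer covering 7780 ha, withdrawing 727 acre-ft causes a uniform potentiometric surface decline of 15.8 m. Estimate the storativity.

S ≈ 7.3 × 10^-4

A = 7780 ha = 7.78 × 10^7 m²
ΔV = 727 acre-ft = 8.967 × 10^5 m³
S = ΔV / (A × Δh) = 8.967 × 10^5 m³ / (7.78 × 10^7 m² × 15.8 m) = 7.295 × 10^-4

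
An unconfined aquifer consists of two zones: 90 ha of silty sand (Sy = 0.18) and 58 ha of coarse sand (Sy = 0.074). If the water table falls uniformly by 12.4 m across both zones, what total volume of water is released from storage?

A₁ = 90 ha = 9 × 10^5 m²; A₂ = 58 ha = 5.8 × 10^5 m²
ΔV₁ = 0.18 × 9 × 10^5 × 12.4 = 2.009 × 10^6 m³
ΔV₂ = 0.074 × 5.8 × 10^5 × 12.4 = 5.322 × 10^5 m³
ΔV = ΔV₁ + ΔV₂ = 2.541 × 10^6 m³

ΔV ≈ 2.54 × 10^6 m³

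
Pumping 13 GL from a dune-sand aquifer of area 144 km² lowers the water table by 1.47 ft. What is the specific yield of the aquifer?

Sy ≈ 0.2

A = 144 km² = 1.44 × 10^8 m²
Δh = 1.47 ft = 0.4481 m
ΔV = 13 GL = 1.3 × 10^7 m³
Sy = ΔV / (A × Δh) = 1.3 × 10^7 m³ / (1.44 × 10^8 m² × 0.4481 m) = 0.2015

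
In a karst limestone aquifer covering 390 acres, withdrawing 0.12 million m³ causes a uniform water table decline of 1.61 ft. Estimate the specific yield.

Sy ≈ 0.15

A = 390 acres = 1.578 × 10^6 m²
Δh = 1.61 ft = 0.4907 m
ΔV = 0.12 million m³ = 1.2 × 10^5 m³
Sy = ΔV / (A × Δh) = 1.2 × 10^5 m³ / (1.578 × 10^6 m² × 0.4907 m) = 0.1549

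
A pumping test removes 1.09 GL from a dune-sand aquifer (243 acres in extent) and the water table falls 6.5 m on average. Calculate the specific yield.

A = 243 acres = 9.834 × 10^5 m²
ΔV = 1.09 GL = 1.09 × 10^6 m³
Sy = ΔV / (A × Δh) = 1.09 × 10^6 m³ / (9.834 × 10^5 m² × 6.5 m) = 0.1705

Sy ≈ 0.17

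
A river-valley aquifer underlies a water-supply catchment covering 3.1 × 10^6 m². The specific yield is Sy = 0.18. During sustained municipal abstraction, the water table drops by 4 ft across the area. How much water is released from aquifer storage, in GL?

Δh = 4 ft = 1.219 m
ΔV = Sy × A × Δh = 0.18 × 3.1 × 10^6 m² × 1.219 m = 6.803 × 10^5 m³
ΔV = 6.803 × 10^5 m³ = 0.6803 GL

ΔV ≈ 0.68 GL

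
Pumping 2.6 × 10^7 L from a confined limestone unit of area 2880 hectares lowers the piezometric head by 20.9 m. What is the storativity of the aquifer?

A = 2880 hectares = 2.88 × 10^7 m²
ΔV = 2.6 × 10^7 L = 26000 m³
S = ΔV / (A × Δh) = 26000 m³ / (2.88 × 10^7 m² × 20.9 m) = 4.32 × 10^-5

S ≈ 4.3 × 10^-5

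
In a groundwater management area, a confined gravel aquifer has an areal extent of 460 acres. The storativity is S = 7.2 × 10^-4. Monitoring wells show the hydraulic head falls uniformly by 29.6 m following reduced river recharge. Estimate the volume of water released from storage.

A = 460 acres = 1.862 × 10^6 m²
ΔV = S × A × Δh = 7.2 × 10^-4 × 1.862 × 10^6 m² × 29.6 m = 39670 m³

ΔV ≈ 39700 m³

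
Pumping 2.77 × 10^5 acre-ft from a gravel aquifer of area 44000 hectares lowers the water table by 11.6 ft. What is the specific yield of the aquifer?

Sy ≈ 0.22

A = 44000 hectares = 4.4 × 10^8 m²
Δh = 11.6 ft = 3.536 m
ΔV = 2.77 × 10^5 acre-ft = 3.417 × 10^8 m³
Sy = ΔV / (A × Δh) = 3.417 × 10^8 m³ / (4.4 × 10^8 m² × 3.536 m) = 0.2196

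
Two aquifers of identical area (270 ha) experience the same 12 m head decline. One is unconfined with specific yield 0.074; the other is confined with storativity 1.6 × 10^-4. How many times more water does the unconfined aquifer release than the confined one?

A = 270 ha = 2.7 × 10^6 m²
Unconfined: ΔV_u = Sy × A × Δh = 0.074 × 2.7 × 10^6 × 12 = 2.398 × 10^6 m³
Confined: ΔV_c = S × A × Δh = 1.6 × 10^-4 × 2.7 × 10^6 × 12 = 5184 m³
Ratio = ΔV_u / ΔV_c = Sy / S = 0.074 / 1.6 × 10^-4 = 462.5

ΔV_u / ΔV_c ≈ 462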